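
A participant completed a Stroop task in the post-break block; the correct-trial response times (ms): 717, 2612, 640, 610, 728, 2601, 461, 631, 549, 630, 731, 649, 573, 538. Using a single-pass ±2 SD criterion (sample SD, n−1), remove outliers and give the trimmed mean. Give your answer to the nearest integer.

621 ms

n = 14, ΣRT = 12670, M = 905.000
Σ(x−M)² = 6829486.00; s = √(6829486.00/13) = 724.807
Cutoffs: 905.000 ± 2·724.807 → [-544.6, 2354.6]
Outside: 2601, 2612 → excluded.
Retained (n=12): Σ = 7457, mean = 7457/12 = 621.417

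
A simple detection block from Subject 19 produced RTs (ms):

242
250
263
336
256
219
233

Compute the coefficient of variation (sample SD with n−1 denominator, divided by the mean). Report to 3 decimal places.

n = 7, Σ = 1799, M = 257.0000
Σ(x−M)² = 8572.000; s = √(8572.000/6) = 37.7977
CV = 37.7977 / 257.0000 = 0.14707

0.147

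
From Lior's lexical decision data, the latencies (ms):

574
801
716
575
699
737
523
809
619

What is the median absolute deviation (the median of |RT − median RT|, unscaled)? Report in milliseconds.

102 ms

Sorted: 523, 574, 575, 619, 699, 716, 737, 801, 809 → median = 699
|x − 699|: 125, 102, 17, 124, 0, 38, 176, 110, 80
Sorted deviations: 0, 17, 38, 80, 102, 110, 124, 125, 176 → MAD = 102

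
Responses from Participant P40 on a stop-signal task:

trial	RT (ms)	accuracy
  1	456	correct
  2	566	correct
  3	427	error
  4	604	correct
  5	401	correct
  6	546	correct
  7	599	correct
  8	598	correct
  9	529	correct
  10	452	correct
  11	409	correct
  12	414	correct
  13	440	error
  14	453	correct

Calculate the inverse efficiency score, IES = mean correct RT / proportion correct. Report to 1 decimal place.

Correct trials (n=12): 456, 566, 604, 401, 546, 599, 598, 529, 452, 409, 414, 453
Mean correct RT = 6027/12 = 502.2500 ms
Proportion correct = 12/14
IES = 502.2500 / (12/14) = 585.958 ms

586.0 ms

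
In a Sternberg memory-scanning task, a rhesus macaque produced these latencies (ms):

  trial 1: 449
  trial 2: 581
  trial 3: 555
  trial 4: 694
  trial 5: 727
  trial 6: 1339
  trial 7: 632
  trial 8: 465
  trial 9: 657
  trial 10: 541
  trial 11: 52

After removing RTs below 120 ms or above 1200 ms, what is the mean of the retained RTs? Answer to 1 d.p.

Excluded: 52, 1339
Retained (n=9): Σ = 5301
Mean = 5301/9 = 589.0000

589.0 ms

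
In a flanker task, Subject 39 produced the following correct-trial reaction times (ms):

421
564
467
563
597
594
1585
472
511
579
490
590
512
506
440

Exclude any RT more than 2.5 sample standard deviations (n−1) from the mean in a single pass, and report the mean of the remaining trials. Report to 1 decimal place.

n = 15, ΣRT = 8891, M = 592.733
Σ(x−M)² = 1100998.93; s = √(1100998.93/14) = 280.433
Cutoffs: 592.733 ± 2.5·280.433 → [-108.3, 1293.8]
Outside: 1585 → excluded.
Retained (n=14): Σ = 7306, mean = 7306/14 = 521.857

521.9 ms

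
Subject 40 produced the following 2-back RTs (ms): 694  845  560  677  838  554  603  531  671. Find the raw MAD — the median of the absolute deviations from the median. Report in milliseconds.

111 ms

Sorted: 531, 554, 560, 603, 671, 677, 694, 838, 845 → median = 671
|x − 671|: 23, 174, 111, 6, 167, 117, 68, 140, 0
Sorted deviations: 0, 6, 23, 68, 111, 117, 140, 167, 174 → MAD = 111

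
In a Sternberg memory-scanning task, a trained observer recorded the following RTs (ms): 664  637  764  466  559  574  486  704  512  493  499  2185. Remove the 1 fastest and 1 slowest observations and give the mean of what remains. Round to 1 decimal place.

589.2 ms

Sorted: 466, 486, 493, 499, 512, 559, 574, 637, 664, 704, 764, 2185
Drop lowest 1 (466) and highest 1 (2185)
Remaining (n=10): Σ = 5892, mean = 5892/10 = 589.200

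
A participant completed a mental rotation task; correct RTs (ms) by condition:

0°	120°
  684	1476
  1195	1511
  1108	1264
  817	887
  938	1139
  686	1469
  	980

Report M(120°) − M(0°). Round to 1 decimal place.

M(0°) = 5428/6 = 904.667
M(120°) = 8726/7 = 1246.571
Difference = 1246.571 − 904.667 = 341.905 ms

341.9 ms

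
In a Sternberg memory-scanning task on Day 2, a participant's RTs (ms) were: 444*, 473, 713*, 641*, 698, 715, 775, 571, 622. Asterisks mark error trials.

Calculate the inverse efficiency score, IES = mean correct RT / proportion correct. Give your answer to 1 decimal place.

Correct trials (n=6): 473, 698, 715, 775, 571, 622
Mean correct RT = 3854/6 = 642.3333 ms
Proportion correct = 6/9
IES = 642.3333 / (6/9) = 963.500 ms

963.5 ms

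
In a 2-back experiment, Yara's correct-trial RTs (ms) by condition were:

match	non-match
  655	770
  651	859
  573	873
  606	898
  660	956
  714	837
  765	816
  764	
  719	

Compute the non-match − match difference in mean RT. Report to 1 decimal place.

179.9 ms

M(match) = 6107/9 = 678.556
M(non-match) = 6009/7 = 858.429
Difference = 858.429 − 678.556 = 179.873 ms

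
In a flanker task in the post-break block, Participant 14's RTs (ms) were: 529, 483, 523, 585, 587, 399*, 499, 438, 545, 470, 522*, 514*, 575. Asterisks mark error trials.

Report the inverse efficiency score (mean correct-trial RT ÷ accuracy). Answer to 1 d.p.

Correct trials (n=10): 529, 483, 523, 585, 587, 499, 438, 545, 470, 575
Mean correct RT = 5234/10 = 523.4000 ms
Proportion correct = 10/13
IES = 523.4000 / (10/13) = 680.420 ms

680.4 ms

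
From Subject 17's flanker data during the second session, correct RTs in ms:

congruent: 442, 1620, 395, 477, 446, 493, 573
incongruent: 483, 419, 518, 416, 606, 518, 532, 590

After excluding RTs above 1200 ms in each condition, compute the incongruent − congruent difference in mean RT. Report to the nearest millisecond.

congruent: exclude 1620
M(congruent) = 2826/6 = 471.000
M(incongruent) = 4082/8 = 510.250
Difference = 510.250 − 471.000 = 39.250 ms

39 ms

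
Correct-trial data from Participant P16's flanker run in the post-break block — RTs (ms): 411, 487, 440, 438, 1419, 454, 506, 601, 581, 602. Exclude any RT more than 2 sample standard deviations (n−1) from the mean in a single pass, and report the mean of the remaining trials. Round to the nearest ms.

502 ms

n = 10, ΣRT = 5939, M = 593.900
Σ(x−M)² = 801240.90; s = √(801240.90/9) = 298.374
Cutoffs: 593.900 ± 2·298.374 → [-2.8, 1190.6]
Outside: 1419 → excluded.
Retained (n=9): Σ = 4520, mean = 4520/9 = 502.222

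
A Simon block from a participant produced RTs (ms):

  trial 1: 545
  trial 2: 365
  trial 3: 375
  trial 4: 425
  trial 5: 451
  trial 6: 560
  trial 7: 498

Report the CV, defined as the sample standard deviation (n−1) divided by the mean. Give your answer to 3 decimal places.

n = 7, Σ = 3219, M = 459.8571
Σ(x−M)² = 36224.857; s = √(36224.857/6) = 77.7012
CV = 77.7012 / 459.8571 = 0.16897

0.169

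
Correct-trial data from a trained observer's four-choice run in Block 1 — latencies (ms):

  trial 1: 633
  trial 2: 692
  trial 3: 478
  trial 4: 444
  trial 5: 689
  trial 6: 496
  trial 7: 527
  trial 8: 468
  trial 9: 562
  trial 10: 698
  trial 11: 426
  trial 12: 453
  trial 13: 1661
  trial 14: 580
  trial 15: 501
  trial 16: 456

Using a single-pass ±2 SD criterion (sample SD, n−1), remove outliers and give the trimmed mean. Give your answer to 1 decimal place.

540.2 ms

n = 16, ΣRT = 9764, M = 610.250
Σ(x−M)² = 1308173.00; s = √(1308173.00/15) = 295.316
Cutoffs: 610.250 ± 2·295.316 → [19.6, 1200.9]
Outside: 1661 → excluded.
Retained (n=15): Σ = 8103, mean = 8103/15 = 540.200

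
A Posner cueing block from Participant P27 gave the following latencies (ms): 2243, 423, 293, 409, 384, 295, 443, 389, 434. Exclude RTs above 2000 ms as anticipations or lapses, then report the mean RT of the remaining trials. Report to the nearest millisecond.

Excluded: 2243
Retained (n=8): Σ = 3070
Mean = 3070/8 = 383.7500

384 ms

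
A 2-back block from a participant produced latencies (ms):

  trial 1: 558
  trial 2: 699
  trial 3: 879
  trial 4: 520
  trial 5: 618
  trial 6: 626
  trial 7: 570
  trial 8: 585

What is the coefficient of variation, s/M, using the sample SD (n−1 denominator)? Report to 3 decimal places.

n = 8, Σ = 5055, M = 631.8750
Σ(x−M)² = 89802.875; s = √(89802.875/7) = 113.2651
CV = 113.2651 / 631.8750 = 0.17925

0.179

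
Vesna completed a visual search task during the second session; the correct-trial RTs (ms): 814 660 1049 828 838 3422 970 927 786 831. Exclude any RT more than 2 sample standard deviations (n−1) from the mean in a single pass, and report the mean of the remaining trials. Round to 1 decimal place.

855.9 ms

n = 10, ΣRT = 11125, M = 1112.500
Σ(x−M)² = 6028532.50; s = √(6028532.50/9) = 818.436
Cutoffs: 1112.500 ± 2·818.436 → [-524.4, 2749.4]
Outside: 3422 → excluded.
Retained (n=9): Σ = 7703, mean = 7703/9 = 855.889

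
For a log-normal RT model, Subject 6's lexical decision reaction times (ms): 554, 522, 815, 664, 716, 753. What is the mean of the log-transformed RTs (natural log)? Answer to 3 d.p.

6.496

ln(RT): 6.3172, 6.2577, 6.7032, 6.4983, 6.5737, 6.6241
Σ ln(RT) = 38.9740
Mean = 38.9740/6 = 6.49567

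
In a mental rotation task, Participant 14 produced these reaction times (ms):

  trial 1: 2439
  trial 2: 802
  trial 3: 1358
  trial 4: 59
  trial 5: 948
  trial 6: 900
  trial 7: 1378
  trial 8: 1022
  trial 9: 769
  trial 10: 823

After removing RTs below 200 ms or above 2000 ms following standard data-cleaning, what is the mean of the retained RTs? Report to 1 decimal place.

1000.0 ms

Excluded: 59, 2439
Retained (n=8): Σ = 8000
Mean = 8000/8 = 1000.0000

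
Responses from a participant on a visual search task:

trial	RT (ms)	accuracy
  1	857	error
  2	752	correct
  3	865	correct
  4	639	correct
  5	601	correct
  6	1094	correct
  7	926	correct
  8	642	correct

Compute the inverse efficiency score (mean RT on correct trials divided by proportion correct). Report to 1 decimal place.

901.1 ms

Correct trials (n=7): 752, 865, 639, 601, 1094, 926, 642
Mean correct RT = 5519/7 = 788.4286 ms
Proportion correct = 7/8
IES = 788.4286 / (7/8) = 901.061 ms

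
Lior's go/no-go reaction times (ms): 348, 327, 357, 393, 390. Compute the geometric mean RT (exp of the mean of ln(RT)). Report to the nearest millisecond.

ln(RT): 5.8522, 5.7900, 5.8777, 5.9738, 5.9661
Mean ln(RT) = 29.4599/5 = 5.89197
Geometric mean = exp(5.89197) = 362.12 ms

362 ms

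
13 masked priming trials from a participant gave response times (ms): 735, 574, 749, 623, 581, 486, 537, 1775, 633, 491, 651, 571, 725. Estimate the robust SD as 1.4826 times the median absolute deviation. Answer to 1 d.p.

127.5 ms

Sorted: 486, 491, 537, 571, 574, 581, 623, 633, 651, 725, 735, 749, 1775 → median = 623
|x − 623| sorted: 0, 10, 28, 42, 49, 52, 86, 102, 112, 126, 132, 137, 1152 → MAD = 86
Robust SD ≈ 1.4826 × 86 = 127.504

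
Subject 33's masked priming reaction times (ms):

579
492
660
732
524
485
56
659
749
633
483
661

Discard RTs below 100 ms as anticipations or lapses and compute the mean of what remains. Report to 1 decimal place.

605.2 ms

Excluded: 56
Retained (n=11): Σ = 6657
Mean = 6657/11 = 605.1818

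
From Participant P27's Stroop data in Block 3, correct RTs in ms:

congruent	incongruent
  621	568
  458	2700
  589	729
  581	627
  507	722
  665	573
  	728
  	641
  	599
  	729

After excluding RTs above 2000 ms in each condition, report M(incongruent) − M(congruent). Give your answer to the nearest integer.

87 ms

incongruent: exclude 2700
M(congruent) = 3421/6 = 570.167
M(incongruent) = 5916/9 = 657.333
Difference = 657.333 − 570.167 = 87.167 ms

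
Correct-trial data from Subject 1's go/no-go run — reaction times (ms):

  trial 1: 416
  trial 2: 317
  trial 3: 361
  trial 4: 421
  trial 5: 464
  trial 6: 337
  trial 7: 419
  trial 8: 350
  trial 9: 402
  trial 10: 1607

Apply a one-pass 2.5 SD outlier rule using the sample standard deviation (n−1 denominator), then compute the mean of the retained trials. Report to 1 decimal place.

n = 10, ΣRT = 5094, M = 509.400
Σ(x−M)² = 1357202.40; s = √(1357202.40/9) = 388.330
Cutoffs: 509.400 ± 2.5·388.330 → [-461.4, 1480.2]
Outside: 1607 → excluded.
Retained (n=9): Σ = 3487, mean = 3487/9 = 387.444

387.4 ms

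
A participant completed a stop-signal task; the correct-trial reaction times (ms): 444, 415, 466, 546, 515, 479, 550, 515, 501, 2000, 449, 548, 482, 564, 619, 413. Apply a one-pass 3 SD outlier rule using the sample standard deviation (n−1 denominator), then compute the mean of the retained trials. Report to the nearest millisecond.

n = 16, ΣRT = 9506, M = 594.125
Σ(x−M)² = 2156327.75; s = √(2156327.75/15) = 379.151
Cutoffs: 594.125 ± 3·379.151 → [-543.3, 1731.6]
Outside: 2000 → excluded.
Retained (n=15): Σ = 7506, mean = 7506/15 = 500.400

500 ms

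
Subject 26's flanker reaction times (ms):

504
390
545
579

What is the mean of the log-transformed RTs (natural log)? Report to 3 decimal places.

ln(RT): 6.2226, 5.9661, 6.3008, 6.3613
Σ ln(RT) = 24.8508
Mean = 24.8508/4 = 6.21270

6.213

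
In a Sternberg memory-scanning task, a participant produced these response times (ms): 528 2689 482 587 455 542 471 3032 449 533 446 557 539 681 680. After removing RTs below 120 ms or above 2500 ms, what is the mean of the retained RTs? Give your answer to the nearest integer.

535 ms

Excluded: 2689, 3032
Retained (n=13): Σ = 6950
Mean = 6950/13 = 534.6154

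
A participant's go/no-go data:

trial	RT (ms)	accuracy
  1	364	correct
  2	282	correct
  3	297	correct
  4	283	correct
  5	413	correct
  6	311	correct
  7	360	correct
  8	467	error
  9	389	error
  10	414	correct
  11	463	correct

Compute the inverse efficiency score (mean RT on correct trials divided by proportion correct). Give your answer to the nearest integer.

Correct trials (n=9): 364, 282, 297, 283, 413, 311, 360, 414, 463
Mean correct RT = 3187/9 = 354.1111 ms
Proportion correct = 9/11
IES = 354.1111 / (9/11) = 432.802 ms

433 ms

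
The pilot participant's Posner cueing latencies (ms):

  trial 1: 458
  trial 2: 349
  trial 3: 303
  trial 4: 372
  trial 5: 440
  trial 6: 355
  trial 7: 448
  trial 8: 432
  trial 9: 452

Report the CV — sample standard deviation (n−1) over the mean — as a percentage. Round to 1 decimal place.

14.2%

n = 9, Σ = 3609, M = 401.0000
Σ(x−M)² = 25806.000; s = √(25806.000/8) = 56.7957
CV = 56.7957 / 401.0000 = 0.14164 = 14.164%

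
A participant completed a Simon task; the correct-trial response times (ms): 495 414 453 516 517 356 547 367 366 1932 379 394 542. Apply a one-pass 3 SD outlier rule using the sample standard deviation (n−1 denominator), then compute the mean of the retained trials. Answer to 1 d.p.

n = 13, ΣRT = 7278, M = 559.846
Σ(x−M)² = 2100469.69; s = √(2100469.69/12) = 418.377
Cutoffs: 559.846 ± 3·418.377 → [-695.3, 1815.0]
Outside: 1932 → excluded.
Retained (n=12): Σ = 5346, mean = 5346/12 = 445.500

445.5 ms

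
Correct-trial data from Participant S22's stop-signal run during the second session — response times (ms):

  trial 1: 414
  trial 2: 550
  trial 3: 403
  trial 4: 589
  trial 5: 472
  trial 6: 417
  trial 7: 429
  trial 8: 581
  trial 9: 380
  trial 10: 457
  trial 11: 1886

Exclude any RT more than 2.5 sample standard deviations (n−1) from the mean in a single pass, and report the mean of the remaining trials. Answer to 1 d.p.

469.2 ms

n = 11, ΣRT = 6578, M = 598.000
Σ(x−M)² = 1878102.00; s = √(1878102.00/10) = 433.371
Cutoffs: 598.000 ± 2.5·433.371 → [-485.4, 1681.4]
Outside: 1886 → excluded.
Retained (n=10): Σ = 4692, mean = 4692/10 = 469.200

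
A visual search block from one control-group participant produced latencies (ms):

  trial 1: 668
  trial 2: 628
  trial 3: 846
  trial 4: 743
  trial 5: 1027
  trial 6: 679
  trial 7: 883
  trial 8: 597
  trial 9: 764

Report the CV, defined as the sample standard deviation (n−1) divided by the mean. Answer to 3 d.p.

n = 9, Σ = 6835, M = 759.4444
Σ(x−M)² = 153134.222; s = √(153134.222/8) = 138.3538
CV = 138.3538 / 759.4444 = 0.18218

0.182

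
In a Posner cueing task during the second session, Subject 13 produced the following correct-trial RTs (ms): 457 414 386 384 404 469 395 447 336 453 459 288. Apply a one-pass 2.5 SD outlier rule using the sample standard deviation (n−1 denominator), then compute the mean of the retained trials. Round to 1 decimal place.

n = 12, ΣRT = 4892, M = 407.667
Σ(x−M)² = 33132.67; s = √(33132.67/11) = 54.882
Cutoffs: 407.667 ± 2.5·54.882 → [270.5, 544.9]
No RTs fall outside the cutoffs; all 12 retained. Mean = 4892/12 = 407.667

407.7 ms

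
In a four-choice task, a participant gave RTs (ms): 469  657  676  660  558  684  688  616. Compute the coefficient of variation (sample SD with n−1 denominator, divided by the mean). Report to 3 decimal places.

n = 8, Σ = 5008, M = 626.0000
Σ(x−M)² = 41198.000; s = √(41198.000/7) = 76.7165
CV = 76.7165 / 626.0000 = 0.12255

0.123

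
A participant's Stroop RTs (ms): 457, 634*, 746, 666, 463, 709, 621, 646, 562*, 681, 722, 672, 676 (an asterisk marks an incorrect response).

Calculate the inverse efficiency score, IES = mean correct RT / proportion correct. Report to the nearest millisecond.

Correct trials (n=11): 457, 746, 666, 463, 709, 621, 646, 681, 722, 672, 676
Mean correct RT = 7059/11 = 641.7273 ms
Proportion correct = 11/13
IES = 641.7273 / (11/13) = 758.405 ms

758 ms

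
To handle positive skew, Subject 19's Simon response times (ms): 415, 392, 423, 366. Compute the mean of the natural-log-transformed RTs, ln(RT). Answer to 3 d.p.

5.987

ln(RT): 6.0283, 5.9713, 6.0474, 5.9026
Σ ln(RT) = 23.9495
Mean = 23.9495/4 = 5.98739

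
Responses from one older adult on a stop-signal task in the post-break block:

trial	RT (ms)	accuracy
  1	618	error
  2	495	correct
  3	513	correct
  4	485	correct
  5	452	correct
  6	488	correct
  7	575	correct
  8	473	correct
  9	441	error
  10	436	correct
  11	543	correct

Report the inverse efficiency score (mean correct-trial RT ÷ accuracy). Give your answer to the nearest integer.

606 ms

Correct trials (n=9): 495, 513, 485, 452, 488, 575, 473, 436, 543
Mean correct RT = 4460/9 = 495.5556 ms
Proportion correct = 9/11
IES = 495.5556 / (9/11) = 605.679 ms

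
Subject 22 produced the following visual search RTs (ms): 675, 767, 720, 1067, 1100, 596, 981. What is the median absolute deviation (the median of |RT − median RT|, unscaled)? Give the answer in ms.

171 ms

Sorted: 596, 675, 720, 767, 981, 1067, 1100 → median = 767
|x − 767|: 92, 0, 47, 300, 333, 171, 214
Sorted deviations: 0, 47, 92, 171, 214, 300, 333 → MAD = 171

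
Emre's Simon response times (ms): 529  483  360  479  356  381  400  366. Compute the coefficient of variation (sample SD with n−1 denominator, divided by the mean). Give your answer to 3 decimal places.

0.161

n = 8, Σ = 3354, M = 419.2500
Σ(x−M)² = 31859.500; s = √(31859.500/7) = 67.4637
CV = 67.4637 / 419.2500 = 0.16092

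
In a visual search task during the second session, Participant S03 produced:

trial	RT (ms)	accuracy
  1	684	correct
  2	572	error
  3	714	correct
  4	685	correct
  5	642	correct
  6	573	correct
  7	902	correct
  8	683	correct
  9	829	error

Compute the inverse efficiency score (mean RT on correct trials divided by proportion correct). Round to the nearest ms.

897 ms

Correct trials (n=7): 684, 714, 685, 642, 573, 902, 683
Mean correct RT = 4883/7 = 697.5714 ms
Proportion correct = 7/9
IES = 697.5714 / (7/9) = 896.878 ms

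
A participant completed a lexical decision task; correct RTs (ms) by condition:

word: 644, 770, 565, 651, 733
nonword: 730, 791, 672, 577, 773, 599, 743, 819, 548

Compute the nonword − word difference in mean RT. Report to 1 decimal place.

22.1 ms

M(word) = 3363/5 = 672.600
M(nonword) = 6252/9 = 694.667
Difference = 694.667 − 672.600 = 22.067 ms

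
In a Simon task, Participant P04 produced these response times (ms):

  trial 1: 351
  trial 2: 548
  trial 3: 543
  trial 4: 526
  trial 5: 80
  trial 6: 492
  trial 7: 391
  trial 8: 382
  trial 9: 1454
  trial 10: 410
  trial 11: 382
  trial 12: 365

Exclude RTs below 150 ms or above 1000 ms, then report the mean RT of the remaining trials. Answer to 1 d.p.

439.0 ms

Excluded: 80, 1454
Retained (n=10): Σ = 4390
Mean = 4390/10 = 439.0000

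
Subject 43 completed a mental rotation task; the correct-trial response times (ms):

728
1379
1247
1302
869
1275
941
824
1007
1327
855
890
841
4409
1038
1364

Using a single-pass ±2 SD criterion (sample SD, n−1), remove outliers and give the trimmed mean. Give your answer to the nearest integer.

n = 16, ΣRT = 20296, M = 1268.500
Σ(x−M)² = 11264210.00; s = √(11264210.00/15) = 866.572
Cutoffs: 1268.500 ± 2·866.572 → [-464.6, 3001.6]
Outside: 4409 → excluded.
Retained (n=15): Σ = 15887, mean = 15887/15 = 1059.133

1059 ms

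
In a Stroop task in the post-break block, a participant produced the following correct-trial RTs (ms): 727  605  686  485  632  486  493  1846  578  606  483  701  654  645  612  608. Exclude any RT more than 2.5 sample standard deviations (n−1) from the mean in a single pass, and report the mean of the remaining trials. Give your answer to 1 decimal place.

600.1 ms

n = 16, ΣRT = 10847, M = 677.938
Σ(x−M)² = 1547130.94; s = √(1547130.94/15) = 321.157
Cutoffs: 677.938 ± 2.5·321.157 → [-125.0, 1480.8]
Outside: 1846 → excluded.
Retained (n=15): Σ = 9001, mean = 9001/15 = 600.067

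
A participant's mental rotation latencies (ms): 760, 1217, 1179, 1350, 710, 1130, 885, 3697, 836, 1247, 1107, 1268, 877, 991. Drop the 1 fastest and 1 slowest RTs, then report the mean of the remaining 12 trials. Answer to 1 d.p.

Sorted: 710, 760, 836, 877, 885, 991, 1107, 1130, 1179, 1217, 1247, 1268, 1350, 3697
Drop lowest 1 (710) and highest 1 (3697)
Remaining (n=12): Σ = 12847, mean = 12847/12 = 1070.583

1070.6 ms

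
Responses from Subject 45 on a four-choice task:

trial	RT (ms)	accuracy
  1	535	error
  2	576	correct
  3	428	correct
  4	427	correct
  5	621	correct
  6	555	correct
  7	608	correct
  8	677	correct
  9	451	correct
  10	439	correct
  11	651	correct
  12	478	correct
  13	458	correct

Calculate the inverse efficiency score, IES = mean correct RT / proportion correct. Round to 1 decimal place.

Correct trials (n=12): 576, 428, 427, 621, 555, 608, 677, 451, 439, 651, 478, 458
Mean correct RT = 6369/12 = 530.7500 ms
Proportion correct = 12/13
IES = 530.7500 / (12/13) = 574.979 ms

575.0 ms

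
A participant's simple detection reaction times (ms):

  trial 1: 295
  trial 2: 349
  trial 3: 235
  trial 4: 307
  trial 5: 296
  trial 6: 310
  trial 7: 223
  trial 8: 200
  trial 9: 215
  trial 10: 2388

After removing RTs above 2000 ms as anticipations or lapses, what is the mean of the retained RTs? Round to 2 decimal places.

270.00 ms

Excluded: 2388
Retained (n=9): Σ = 2430
Mean = 2430/9 = 270.0000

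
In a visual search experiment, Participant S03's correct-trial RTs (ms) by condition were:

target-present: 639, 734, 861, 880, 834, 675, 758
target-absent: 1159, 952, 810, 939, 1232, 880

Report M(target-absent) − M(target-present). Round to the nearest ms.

227 ms

M(target-present) = 5381/7 = 768.714
M(target-absent) = 5972/6 = 995.333
Difference = 995.333 − 768.714 = 226.619 ms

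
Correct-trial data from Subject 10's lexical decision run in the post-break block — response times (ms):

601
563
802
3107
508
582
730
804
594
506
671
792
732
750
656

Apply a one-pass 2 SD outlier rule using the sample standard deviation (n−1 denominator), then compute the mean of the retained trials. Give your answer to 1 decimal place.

663.6 ms

n = 15, ΣRT = 12398, M = 826.533
Σ(x−M)² = 5718603.73; s = √(5718603.73/14) = 639.118
Cutoffs: 826.533 ± 2·639.118 → [-451.7, 2104.8]
Outside: 3107 → excluded.
Retained (n=14): Σ = 9291, mean = 9291/14 = 663.643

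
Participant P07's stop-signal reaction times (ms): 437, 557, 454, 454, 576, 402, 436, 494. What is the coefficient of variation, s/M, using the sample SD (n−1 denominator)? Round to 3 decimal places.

n = 8, Σ = 3810, M = 476.2500
Σ(x−M)² = 26449.500; s = √(26449.500/7) = 61.4695
CV = 61.4695 / 476.2500 = 0.12907

0.129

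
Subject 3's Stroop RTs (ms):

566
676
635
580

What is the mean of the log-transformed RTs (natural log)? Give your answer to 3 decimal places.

6.418

ln(RT): 6.3386, 6.5162, 6.4536, 6.3630
Σ ln(RT) = 25.6714
Mean = 25.6714/4 = 6.41786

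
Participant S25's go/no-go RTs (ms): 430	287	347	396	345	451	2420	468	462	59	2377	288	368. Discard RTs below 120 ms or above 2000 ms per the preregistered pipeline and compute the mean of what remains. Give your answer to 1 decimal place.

384.2 ms

Excluded: 59, 2377, 2420
Retained (n=10): Σ = 3842
Mean = 3842/10 = 384.2000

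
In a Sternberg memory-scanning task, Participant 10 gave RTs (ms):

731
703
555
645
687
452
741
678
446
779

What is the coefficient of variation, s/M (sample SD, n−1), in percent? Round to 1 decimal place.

n = 10, Σ = 6417, M = 641.7000
Σ(x−M)² = 125626.100; s = √(125626.100/9) = 118.1459
CV = 118.1459 / 641.7000 = 0.18411 = 18.411%

18.4%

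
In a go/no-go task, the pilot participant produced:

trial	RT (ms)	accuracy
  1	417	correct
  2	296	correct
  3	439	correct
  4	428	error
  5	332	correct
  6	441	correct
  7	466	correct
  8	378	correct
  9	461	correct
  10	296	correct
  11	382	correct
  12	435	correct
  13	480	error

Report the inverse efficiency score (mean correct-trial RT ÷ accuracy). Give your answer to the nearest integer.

Correct trials (n=11): 417, 296, 439, 332, 441, 466, 378, 461, 296, 382, 435
Mean correct RT = 4343/11 = 394.8182 ms
Proportion correct = 11/13
IES = 394.8182 / (11/13) = 466.603 ms

467 ms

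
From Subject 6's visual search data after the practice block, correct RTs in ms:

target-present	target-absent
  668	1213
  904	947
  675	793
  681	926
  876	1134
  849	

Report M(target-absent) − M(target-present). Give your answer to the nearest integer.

227 ms

M(target-present) = 4653/6 = 775.500
M(target-absent) = 5013/5 = 1002.600
Difference = 1002.600 − 775.500 = 227.100 ms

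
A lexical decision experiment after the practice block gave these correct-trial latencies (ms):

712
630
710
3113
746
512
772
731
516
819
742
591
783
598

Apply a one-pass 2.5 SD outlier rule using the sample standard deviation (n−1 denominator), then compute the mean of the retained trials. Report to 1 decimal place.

681.7 ms

n = 14, ΣRT = 11975, M = 855.357
Σ(x−M)² = 5612371.21; s = √(5612371.21/13) = 657.055
Cutoffs: 855.357 ± 2.5·657.055 → [-787.3, 2498.0]
Outside: 3113 → excluded.
Retained (n=13): Σ = 8862, mean = 8862/13 = 681.692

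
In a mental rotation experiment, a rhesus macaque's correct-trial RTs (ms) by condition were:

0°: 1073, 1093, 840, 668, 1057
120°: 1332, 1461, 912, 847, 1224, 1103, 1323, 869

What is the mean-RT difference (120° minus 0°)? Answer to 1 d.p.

M(0°) = 4731/5 = 946.200
M(120°) = 9071/8 = 1133.875
Difference = 1133.875 − 946.200 = 187.675 ms

187.7 ms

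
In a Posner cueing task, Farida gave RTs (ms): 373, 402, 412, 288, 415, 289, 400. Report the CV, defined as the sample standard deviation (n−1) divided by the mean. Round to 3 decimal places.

n = 7, Σ = 2579, M = 368.4286
Σ(x−M)² = 18989.714; s = √(18989.714/6) = 56.2579
CV = 56.2579 / 368.4286 = 0.15270

0.153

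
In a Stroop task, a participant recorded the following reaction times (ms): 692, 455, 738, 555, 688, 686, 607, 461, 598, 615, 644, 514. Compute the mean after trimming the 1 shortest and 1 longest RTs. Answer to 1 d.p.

606.0 ms

Sorted: 455, 461, 514, 555, 598, 607, 615, 644, 686, 688, 692, 738
Drop lowest 1 (455) and highest 1 (738)
Remaining (n=10): Σ = 6060, mean = 6060/10 = 606.000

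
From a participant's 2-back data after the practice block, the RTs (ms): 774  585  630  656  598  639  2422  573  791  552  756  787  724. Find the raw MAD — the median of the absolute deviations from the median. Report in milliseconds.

83 ms

Sorted: 552, 573, 585, 598, 630, 639, 656, 724, 756, 774, 787, 791, 2422 → median = 656
|x − 656|: 118, 71, 26, 0, 58, 17, 1766, 83, 135, 104, 100, 131, 68
Sorted deviations: 0, 17, 26, 58, 68, 71, 83, 100, 104, 118, 131, 135, 1766 → MAD = 83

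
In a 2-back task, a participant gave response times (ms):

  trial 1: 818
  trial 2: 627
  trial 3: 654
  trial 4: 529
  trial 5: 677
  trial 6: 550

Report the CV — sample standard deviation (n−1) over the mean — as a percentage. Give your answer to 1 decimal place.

16.1%

n = 6, Σ = 3855, M = 642.5000
Σ(x−M)² = 53801.500; s = √(53801.500/5) = 103.7319
CV = 103.7319 / 642.5000 = 0.16145 = 16.145%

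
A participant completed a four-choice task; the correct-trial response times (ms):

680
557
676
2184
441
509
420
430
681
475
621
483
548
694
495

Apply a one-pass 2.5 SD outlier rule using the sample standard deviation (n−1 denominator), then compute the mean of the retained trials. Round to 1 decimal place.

550.7 ms

n = 15, ΣRT = 9894, M = 659.600
Σ(x−M)² = 2623541.60; s = √(2623541.60/14) = 432.892
Cutoffs: 659.600 ± 2.5·432.892 → [-422.6, 1741.8]
Outside: 2184 → excluded.
Retained (n=14): Σ = 7710, mean = 7710/14 = 550.714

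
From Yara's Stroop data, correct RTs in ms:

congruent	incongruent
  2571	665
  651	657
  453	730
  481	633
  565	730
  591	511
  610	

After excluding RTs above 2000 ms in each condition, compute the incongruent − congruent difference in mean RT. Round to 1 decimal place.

congruent: exclude 2571
M(congruent) = 3351/6 = 558.500
M(incongruent) = 3926/6 = 654.333
Difference = 654.333 − 558.500 = 95.833 ms

95.8 ms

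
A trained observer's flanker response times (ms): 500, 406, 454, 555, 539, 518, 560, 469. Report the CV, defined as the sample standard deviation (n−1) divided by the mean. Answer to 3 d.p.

0.108

n = 8, Σ = 4001, M = 500.1250
Σ(x−M)² = 20382.875; s = √(20382.875/7) = 53.9615
CV = 53.9615 / 500.1250 = 0.10790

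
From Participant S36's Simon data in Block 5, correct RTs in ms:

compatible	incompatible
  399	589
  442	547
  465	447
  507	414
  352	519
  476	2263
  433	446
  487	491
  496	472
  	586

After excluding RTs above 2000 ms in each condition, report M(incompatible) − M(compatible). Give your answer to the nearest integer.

50 ms

incompatible: exclude 2263
M(compatible) = 4057/9 = 450.778
M(incompatible) = 4511/9 = 501.222
Difference = 501.222 − 450.778 = 50.444 ms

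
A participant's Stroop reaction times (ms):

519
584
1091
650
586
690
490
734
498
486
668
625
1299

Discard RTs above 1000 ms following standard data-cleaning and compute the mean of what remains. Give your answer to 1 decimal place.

593.6 ms

Excluded: 1091, 1299
Retained (n=11): Σ = 6530
Mean = 6530/11 = 593.6364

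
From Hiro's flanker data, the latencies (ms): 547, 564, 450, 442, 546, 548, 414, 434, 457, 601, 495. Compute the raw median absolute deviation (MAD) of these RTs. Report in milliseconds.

Sorted: 414, 434, 442, 450, 457, 495, 546, 547, 548, 564, 601 → median = 495
|x − 495|: 52, 69, 45, 53, 51, 53, 81, 61, 38, 106, 0
Sorted deviations: 0, 38, 45, 51, 52, 53, 53, 61, 69, 81, 106 → MAD = 53

53 ms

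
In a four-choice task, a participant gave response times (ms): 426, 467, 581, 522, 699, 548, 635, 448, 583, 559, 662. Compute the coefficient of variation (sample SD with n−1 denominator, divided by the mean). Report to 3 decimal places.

n = 11, Σ = 6130, M = 557.2727
Σ(x−M)² = 76976.182; s = √(76976.182/10) = 87.7361
CV = 87.7361 / 557.2727 = 0.15744

0.157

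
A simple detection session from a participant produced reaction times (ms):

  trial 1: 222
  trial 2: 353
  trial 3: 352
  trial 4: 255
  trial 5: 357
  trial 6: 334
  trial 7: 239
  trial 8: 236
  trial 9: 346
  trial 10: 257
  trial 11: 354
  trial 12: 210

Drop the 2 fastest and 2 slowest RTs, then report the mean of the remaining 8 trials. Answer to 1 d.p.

296.5 ms

Sorted: 210, 222, 236, 239, 255, 257, 334, 346, 352, 353, 354, 357
Drop lowest 2 (210, 222) and highest 2 (354, 357)
Remaining (n=8): Σ = 2372, mean = 2372/8 = 296.500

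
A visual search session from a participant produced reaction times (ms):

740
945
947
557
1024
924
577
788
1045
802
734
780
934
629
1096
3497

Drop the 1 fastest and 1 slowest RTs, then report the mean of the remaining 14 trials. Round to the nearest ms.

Sorted: 557, 577, 629, 734, 740, 780, 788, 802, 924, 934, 945, 947, 1024, 1045, 1096, 3497
Drop lowest 1 (557) and highest 1 (3497)
Remaining (n=14): Σ = 11965, mean = 11965/14 = 854.643

855 ms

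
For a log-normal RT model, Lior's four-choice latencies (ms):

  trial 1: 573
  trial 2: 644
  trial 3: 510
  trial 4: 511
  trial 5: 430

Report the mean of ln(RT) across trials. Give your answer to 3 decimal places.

ln(RT): 6.3509, 6.4677, 6.2344, 6.2364, 6.0638
Σ ln(RT) = 31.3531
Mean = 31.3531/5 = 6.27063

6.271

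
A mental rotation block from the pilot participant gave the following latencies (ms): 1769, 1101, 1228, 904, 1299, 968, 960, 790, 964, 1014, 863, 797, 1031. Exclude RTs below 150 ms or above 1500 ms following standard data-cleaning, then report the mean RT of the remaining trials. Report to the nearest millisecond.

Excluded: 1769
Retained (n=12): Σ = 11919
Mean = 11919/12 = 993.2500

993 ms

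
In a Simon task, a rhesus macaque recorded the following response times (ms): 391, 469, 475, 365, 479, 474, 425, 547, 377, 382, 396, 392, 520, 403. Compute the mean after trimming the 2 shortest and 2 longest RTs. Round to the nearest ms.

Sorted: 365, 377, 382, 391, 392, 396, 403, 425, 469, 474, 475, 479, 520, 547
Drop lowest 2 (365, 377) and highest 2 (520, 547)
Remaining (n=10): Σ = 4286, mean = 4286/10 = 428.600

429 ms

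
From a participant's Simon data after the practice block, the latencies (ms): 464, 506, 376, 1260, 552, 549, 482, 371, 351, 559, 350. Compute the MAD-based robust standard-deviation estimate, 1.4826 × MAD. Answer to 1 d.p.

Sorted: 350, 351, 371, 376, 464, 482, 506, 549, 552, 559, 1260 → median = 482
|x − 482| sorted: 0, 18, 24, 67, 70, 77, 106, 111, 131, 132, 778 → MAD = 77
Robust SD ≈ 1.4826 × 77 = 114.160

114.2 ms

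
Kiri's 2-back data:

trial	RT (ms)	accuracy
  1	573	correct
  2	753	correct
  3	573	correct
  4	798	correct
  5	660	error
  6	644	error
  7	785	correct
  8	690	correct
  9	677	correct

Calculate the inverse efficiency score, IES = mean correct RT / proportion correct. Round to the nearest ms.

891 ms

Correct trials (n=7): 573, 753, 573, 798, 785, 690, 677
Mean correct RT = 4849/7 = 692.7143 ms
Proportion correct = 7/9
IES = 692.7143 / (7/9) = 890.633 ms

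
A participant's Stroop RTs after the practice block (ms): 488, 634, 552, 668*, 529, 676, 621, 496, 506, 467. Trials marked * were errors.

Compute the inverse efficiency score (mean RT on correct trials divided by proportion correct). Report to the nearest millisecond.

Correct trials (n=9): 488, 634, 552, 529, 676, 621, 496, 506, 467
Mean correct RT = 4969/9 = 552.1111 ms
Proportion correct = 9/10
IES = 552.1111 / (9/10) = 613.457 ms

613 ms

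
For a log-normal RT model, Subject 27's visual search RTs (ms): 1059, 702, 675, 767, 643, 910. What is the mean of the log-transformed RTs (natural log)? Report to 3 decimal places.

ln(RT): 6.9651, 6.5539, 6.5147, 6.6425, 6.4661, 6.8134
Σ ln(RT) = 39.9558
Mean = 39.9558/6 = 6.65930

6.659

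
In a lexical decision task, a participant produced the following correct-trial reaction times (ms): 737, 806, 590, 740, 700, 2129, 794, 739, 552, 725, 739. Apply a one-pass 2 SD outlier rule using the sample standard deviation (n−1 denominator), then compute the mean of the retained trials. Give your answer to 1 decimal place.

n = 11, ΣRT = 9251, M = 841.000
Σ(x−M)² = 1884062.00; s = √(1884062.00/10) = 434.058
Cutoffs: 841.000 ± 2·434.058 → [-27.1, 1709.1]
Outside: 2129 → excluded.
Retained (n=10): Σ = 7122, mean = 7122/10 = 712.200

712.2 ms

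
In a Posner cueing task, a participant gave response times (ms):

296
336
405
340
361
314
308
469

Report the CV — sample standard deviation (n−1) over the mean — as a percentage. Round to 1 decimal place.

16.4%

n = 8, Σ = 2829, M = 353.6250
Σ(x−M)² = 23473.875; s = √(23473.875/7) = 57.9086
CV = 57.9086 / 353.6250 = 0.16376 = 16.376%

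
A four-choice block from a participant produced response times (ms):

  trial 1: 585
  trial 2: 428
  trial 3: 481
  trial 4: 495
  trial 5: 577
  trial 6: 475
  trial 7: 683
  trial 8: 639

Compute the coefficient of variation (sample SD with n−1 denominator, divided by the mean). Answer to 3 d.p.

0.164

n = 8, Σ = 4363, M = 545.3750
Σ(x−M)² = 55687.875; s = √(55687.875/7) = 89.1931
CV = 89.1931 / 545.3750 = 0.16354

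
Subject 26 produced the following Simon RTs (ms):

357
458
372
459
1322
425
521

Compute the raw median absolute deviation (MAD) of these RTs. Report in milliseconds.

63 ms

Sorted: 357, 372, 425, 458, 459, 521, 1322 → median = 458
|x − 458|: 101, 0, 86, 1, 864, 33, 63
Sorted deviations: 0, 1, 33, 63, 86, 101, 864 → MAD = 63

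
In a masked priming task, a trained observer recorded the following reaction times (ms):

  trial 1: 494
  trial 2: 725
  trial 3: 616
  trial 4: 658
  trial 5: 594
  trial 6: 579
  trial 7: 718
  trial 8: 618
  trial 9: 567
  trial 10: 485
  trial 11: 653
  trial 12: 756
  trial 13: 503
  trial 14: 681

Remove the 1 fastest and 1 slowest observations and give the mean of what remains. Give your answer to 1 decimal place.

617.2 ms

Sorted: 485, 494, 503, 567, 579, 594, 616, 618, 653, 658, 681, 718, 725, 756
Drop lowest 1 (485) and highest 1 (756)
Remaining (n=12): Σ = 7406, mean = 7406/12 = 617.167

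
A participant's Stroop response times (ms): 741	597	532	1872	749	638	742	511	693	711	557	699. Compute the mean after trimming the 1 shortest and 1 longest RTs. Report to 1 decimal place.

665.9 ms

Sorted: 511, 532, 557, 597, 638, 693, 699, 711, 741, 742, 749, 1872
Drop lowest 1 (511) and highest 1 (1872)
Remaining (n=10): Σ = 6659, mean = 6659/10 = 665.900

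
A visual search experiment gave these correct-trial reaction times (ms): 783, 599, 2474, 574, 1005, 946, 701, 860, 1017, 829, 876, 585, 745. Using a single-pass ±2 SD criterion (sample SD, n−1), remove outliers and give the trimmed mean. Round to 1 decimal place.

n = 13, ΣRT = 11994, M = 922.615
Σ(x−M)² = 2878291.08; s = √(2878291.08/12) = 489.753
Cutoffs: 922.615 ± 2·489.753 → [-56.9, 1902.1]
Outside: 2474 → excluded.
Retained (n=12): Σ = 9520, mean = 9520/12 = 793.333

793.3 ms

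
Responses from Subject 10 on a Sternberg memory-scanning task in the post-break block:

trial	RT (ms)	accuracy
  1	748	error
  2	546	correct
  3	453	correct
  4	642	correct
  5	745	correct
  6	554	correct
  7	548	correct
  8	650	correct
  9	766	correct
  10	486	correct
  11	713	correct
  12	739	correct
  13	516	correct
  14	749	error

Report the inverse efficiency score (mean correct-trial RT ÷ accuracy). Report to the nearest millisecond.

715 ms

Correct trials (n=12): 546, 453, 642, 745, 554, 548, 650, 766, 486, 713, 739, 516
Mean correct RT = 7358/12 = 613.1667 ms
Proportion correct = 12/14
IES = 613.1667 / (12/14) = 715.361 ms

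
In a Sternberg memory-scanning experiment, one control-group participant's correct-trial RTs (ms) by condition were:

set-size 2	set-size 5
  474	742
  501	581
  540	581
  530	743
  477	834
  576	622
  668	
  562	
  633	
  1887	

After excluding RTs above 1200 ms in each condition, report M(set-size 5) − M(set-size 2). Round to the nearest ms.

133 ms

set-size 2: exclude 1887
M(set-size 2) = 4961/9 = 551.222
M(set-size 5) = 4103/6 = 683.833
Difference = 683.833 − 551.222 = 132.611 ms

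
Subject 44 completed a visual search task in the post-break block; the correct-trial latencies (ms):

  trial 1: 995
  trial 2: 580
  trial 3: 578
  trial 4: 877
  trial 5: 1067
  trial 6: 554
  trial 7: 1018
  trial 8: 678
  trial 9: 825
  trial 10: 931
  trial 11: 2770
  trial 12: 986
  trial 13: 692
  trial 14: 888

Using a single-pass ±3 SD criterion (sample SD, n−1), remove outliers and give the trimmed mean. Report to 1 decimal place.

820.7 ms

n = 14, ΣRT = 13439, M = 959.929
Σ(x−M)² = 3930460.93; s = √(3930460.93/13) = 549.857
Cutoffs: 959.929 ± 3·549.857 → [-689.6, 2609.5]
Outside: 2770 → excluded.
Retained (n=13): Σ = 10669, mean = 10669/13 = 820.692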